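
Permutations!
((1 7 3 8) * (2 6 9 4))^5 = (1 7 3 8)(2 6 9 4) = [0, 7, 6, 8, 2, 5, 9, 3, 1, 4]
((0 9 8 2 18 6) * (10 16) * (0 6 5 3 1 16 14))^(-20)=(0 8 18 3 16 14 9 2 5 1 10)=[8, 10, 5, 16, 4, 1, 6, 7, 18, 2, 0, 11, 12, 13, 9, 15, 14, 17, 3]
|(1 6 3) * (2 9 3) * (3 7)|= 6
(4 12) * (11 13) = [0, 1, 2, 3, 12, 5, 6, 7, 8, 9, 10, 13, 4, 11] = (4 12)(11 13)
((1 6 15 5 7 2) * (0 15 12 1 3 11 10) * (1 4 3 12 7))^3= [1, 2, 3, 0, 10, 7, 12, 4, 8, 9, 5, 15, 11, 13, 14, 6]= (0 1 2 3)(4 10 5 7)(6 12 11 15)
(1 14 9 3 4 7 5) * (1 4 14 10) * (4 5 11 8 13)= (1 10)(3 14 9)(4 7 11 8 13)= [0, 10, 2, 14, 7, 5, 6, 11, 13, 3, 1, 8, 12, 4, 9]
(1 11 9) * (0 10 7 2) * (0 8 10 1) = (0 1 11 9)(2 8 10 7) = [1, 11, 8, 3, 4, 5, 6, 2, 10, 0, 7, 9]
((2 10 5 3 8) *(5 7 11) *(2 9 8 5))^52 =(11) =[0, 1, 2, 3, 4, 5, 6, 7, 8, 9, 10, 11]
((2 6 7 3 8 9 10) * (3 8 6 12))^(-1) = (2 10 9 8 7 6 3 12) = [0, 1, 10, 12, 4, 5, 3, 6, 7, 8, 9, 11, 2]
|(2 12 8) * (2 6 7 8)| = 6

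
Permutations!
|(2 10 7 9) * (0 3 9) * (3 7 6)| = |(0 7)(2 10 6 3 9)| = 10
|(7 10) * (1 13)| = 2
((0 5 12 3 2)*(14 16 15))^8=(0 3 5 2 12)(14 15 16)=[3, 1, 12, 5, 4, 2, 6, 7, 8, 9, 10, 11, 0, 13, 15, 16, 14]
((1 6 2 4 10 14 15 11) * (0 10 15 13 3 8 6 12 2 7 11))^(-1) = (0 15 4 2 12 1 11 7 6 8 3 13 14 10) = [15, 11, 12, 13, 2, 5, 8, 6, 3, 9, 0, 7, 1, 14, 10, 4]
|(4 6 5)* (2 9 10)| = 3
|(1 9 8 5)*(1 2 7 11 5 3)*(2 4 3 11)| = |(1 9 8 11 5 4 3)(2 7)| = 14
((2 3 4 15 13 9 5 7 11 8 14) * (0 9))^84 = (15) = [0, 1, 2, 3, 4, 5, 6, 7, 8, 9, 10, 11, 12, 13, 14, 15]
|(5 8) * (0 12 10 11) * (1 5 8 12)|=|(0 1 5 12 10 11)|=6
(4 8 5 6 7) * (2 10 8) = (2 10 8 5 6 7 4) = [0, 1, 10, 3, 2, 6, 7, 4, 5, 9, 8]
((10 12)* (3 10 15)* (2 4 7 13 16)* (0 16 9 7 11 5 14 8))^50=(0 2 11 14)(3 12)(4 5 8 16)(7 9 13)(10 15)=[2, 1, 11, 12, 5, 8, 6, 9, 16, 13, 15, 14, 3, 7, 0, 10, 4]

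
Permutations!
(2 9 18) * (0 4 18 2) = [4, 1, 9, 3, 18, 5, 6, 7, 8, 2, 10, 11, 12, 13, 14, 15, 16, 17, 0] = (0 4 18)(2 9)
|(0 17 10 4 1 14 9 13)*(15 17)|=|(0 15 17 10 4 1 14 9 13)|=9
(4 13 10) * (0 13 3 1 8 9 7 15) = (0 13 10 4 3 1 8 9 7 15) = [13, 8, 2, 1, 3, 5, 6, 15, 9, 7, 4, 11, 12, 10, 14, 0]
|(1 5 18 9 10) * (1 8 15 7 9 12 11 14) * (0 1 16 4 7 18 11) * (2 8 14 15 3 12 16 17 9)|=52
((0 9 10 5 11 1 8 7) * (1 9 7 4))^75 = (0 7)(5 10 9 11) = [7, 1, 2, 3, 4, 10, 6, 0, 8, 11, 9, 5]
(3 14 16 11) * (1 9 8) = (1 9 8)(3 14 16 11) = [0, 9, 2, 14, 4, 5, 6, 7, 1, 8, 10, 3, 12, 13, 16, 15, 11]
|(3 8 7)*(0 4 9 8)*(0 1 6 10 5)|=|(0 4 9 8 7 3 1 6 10 5)|=10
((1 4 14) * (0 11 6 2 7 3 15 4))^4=(0 7 14 6 15)(1 2 4 11 3)=[7, 2, 4, 1, 11, 5, 15, 14, 8, 9, 10, 3, 12, 13, 6, 0]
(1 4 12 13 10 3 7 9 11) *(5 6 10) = (1 4 12 13 5 6 10 3 7 9 11) = [0, 4, 2, 7, 12, 6, 10, 9, 8, 11, 3, 1, 13, 5]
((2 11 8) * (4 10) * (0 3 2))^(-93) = (0 2 8 3 11)(4 10) = [2, 1, 8, 11, 10, 5, 6, 7, 3, 9, 4, 0]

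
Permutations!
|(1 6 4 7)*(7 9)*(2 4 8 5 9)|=|(1 6 8 5 9 7)(2 4)|=6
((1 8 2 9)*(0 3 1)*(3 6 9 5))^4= (0 6 9)(1 3 5 2 8)= [6, 3, 8, 5, 4, 2, 9, 7, 1, 0]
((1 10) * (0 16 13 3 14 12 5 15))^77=(0 12 13 15 14 16 5 3)(1 10)=[12, 10, 2, 0, 4, 3, 6, 7, 8, 9, 1, 11, 13, 15, 16, 14, 5]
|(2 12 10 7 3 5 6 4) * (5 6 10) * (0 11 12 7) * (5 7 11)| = |(0 5 10)(2 11 12 7 3 6 4)| = 21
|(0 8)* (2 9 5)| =|(0 8)(2 9 5)| =6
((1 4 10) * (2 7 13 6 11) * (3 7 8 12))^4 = (1 4 10)(2 7)(3 11)(6 12)(8 13) = [0, 4, 7, 11, 10, 5, 12, 2, 13, 9, 1, 3, 6, 8]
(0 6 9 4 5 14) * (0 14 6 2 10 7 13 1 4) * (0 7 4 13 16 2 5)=(0 5 6 9 7 16 2 10 4)(1 13)=[5, 13, 10, 3, 0, 6, 9, 16, 8, 7, 4, 11, 12, 1, 14, 15, 2]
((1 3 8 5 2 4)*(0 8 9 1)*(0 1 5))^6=(9)=[0, 1, 2, 3, 4, 5, 6, 7, 8, 9]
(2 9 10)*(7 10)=(2 9 7 10)=[0, 1, 9, 3, 4, 5, 6, 10, 8, 7, 2]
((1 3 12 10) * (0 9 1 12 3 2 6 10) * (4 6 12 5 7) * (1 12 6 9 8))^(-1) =(0 12 9 4 7 5 10 6 2 1 8) =[12, 8, 1, 3, 7, 10, 2, 5, 0, 4, 6, 11, 9]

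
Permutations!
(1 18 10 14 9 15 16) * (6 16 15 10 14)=(1 18 14 9 10 6 16)=[0, 18, 2, 3, 4, 5, 16, 7, 8, 10, 6, 11, 12, 13, 9, 15, 1, 17, 14]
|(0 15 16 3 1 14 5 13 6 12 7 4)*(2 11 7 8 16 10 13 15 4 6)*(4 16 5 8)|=|(0 16 3 1 14 8 5 15 10 13 2 11 7 6 12 4)|=16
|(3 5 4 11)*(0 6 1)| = |(0 6 1)(3 5 4 11)| = 12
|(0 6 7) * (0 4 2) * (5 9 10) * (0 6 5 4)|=8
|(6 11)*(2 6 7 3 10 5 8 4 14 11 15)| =24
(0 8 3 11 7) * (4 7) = [8, 1, 2, 11, 7, 5, 6, 0, 3, 9, 10, 4] = (0 8 3 11 4 7)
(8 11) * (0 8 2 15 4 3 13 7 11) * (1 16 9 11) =(0 8)(1 16 9 11 2 15 4 3 13 7) =[8, 16, 15, 13, 3, 5, 6, 1, 0, 11, 10, 2, 12, 7, 14, 4, 9]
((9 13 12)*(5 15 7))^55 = (5 15 7)(9 13 12) = [0, 1, 2, 3, 4, 15, 6, 5, 8, 13, 10, 11, 9, 12, 14, 7]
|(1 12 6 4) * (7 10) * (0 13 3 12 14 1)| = 6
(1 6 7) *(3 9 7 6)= (1 3 9 7)= [0, 3, 2, 9, 4, 5, 6, 1, 8, 7]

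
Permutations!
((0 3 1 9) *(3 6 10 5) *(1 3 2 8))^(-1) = [9, 8, 5, 3, 4, 10, 0, 7, 2, 1, 6] = (0 9 1 8 2 5 10 6)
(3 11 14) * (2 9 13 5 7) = [0, 1, 9, 11, 4, 7, 6, 2, 8, 13, 10, 14, 12, 5, 3] = (2 9 13 5 7)(3 11 14)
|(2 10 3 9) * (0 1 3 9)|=3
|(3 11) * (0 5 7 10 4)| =|(0 5 7 10 4)(3 11)| =10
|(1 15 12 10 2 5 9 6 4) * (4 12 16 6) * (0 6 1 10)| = 15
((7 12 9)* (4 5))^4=(7 12 9)=[0, 1, 2, 3, 4, 5, 6, 12, 8, 7, 10, 11, 9]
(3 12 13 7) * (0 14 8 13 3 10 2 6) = (0 14 8 13 7 10 2 6)(3 12) = [14, 1, 6, 12, 4, 5, 0, 10, 13, 9, 2, 11, 3, 7, 8]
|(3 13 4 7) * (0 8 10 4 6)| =|(0 8 10 4 7 3 13 6)| =8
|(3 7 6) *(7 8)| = 4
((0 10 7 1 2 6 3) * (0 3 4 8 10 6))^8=[0, 1, 2, 3, 4, 5, 6, 7, 8, 9, 10]=(10)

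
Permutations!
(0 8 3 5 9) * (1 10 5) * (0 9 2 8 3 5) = (0 3 1 10)(2 8 5) = [3, 10, 8, 1, 4, 2, 6, 7, 5, 9, 0]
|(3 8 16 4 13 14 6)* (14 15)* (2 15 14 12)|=21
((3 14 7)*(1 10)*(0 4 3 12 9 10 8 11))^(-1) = (0 11 8 1 10 9 12 7 14 3 4) = [11, 10, 2, 4, 0, 5, 6, 14, 1, 12, 9, 8, 7, 13, 3]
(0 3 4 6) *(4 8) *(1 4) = (0 3 8 1 4 6) = [3, 4, 2, 8, 6, 5, 0, 7, 1]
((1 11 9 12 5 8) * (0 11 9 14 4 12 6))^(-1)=(0 6 9 1 8 5 12 4 14 11)=[6, 8, 2, 3, 14, 12, 9, 7, 5, 1, 10, 0, 4, 13, 11]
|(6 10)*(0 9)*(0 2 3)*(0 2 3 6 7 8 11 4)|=10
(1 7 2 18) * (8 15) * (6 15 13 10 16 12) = [0, 7, 18, 3, 4, 5, 15, 2, 13, 9, 16, 11, 6, 10, 14, 8, 12, 17, 1] = (1 7 2 18)(6 15 8 13 10 16 12)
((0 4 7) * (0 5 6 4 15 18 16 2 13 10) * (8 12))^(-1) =(0 10 13 2 16 18 15)(4 6 5 7)(8 12) =[10, 1, 16, 3, 6, 7, 5, 4, 12, 9, 13, 11, 8, 2, 14, 0, 18, 17, 15]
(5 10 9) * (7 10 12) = (5 12 7 10 9) = [0, 1, 2, 3, 4, 12, 6, 10, 8, 5, 9, 11, 7]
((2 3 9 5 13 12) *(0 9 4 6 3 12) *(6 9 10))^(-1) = [13, 1, 12, 6, 3, 9, 10, 7, 8, 4, 0, 11, 2, 5] = (0 13 5 9 4 3 6 10)(2 12)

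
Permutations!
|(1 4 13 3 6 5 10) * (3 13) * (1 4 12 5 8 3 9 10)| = 3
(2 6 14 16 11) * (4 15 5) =[0, 1, 6, 3, 15, 4, 14, 7, 8, 9, 10, 2, 12, 13, 16, 5, 11] =(2 6 14 16 11)(4 15 5)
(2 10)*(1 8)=[0, 8, 10, 3, 4, 5, 6, 7, 1, 9, 2]=(1 8)(2 10)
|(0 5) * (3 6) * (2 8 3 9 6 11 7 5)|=14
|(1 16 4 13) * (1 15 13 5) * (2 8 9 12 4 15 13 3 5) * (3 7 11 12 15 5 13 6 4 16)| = 14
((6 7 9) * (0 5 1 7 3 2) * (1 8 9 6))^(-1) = [2, 9, 3, 6, 4, 0, 7, 1, 5, 8] = (0 2 3 6 7 1 9 8 5)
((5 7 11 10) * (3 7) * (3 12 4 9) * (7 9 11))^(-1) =[0, 1, 2, 9, 12, 10, 6, 7, 8, 3, 11, 4, 5] =(3 9)(4 12 5 10 11)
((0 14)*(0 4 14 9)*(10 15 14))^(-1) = [9, 1, 2, 3, 14, 5, 6, 7, 8, 0, 4, 11, 12, 13, 15, 10] = (0 9)(4 14 15 10)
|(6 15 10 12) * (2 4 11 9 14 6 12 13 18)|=10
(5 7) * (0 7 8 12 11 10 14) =(0 7 5 8 12 11 10 14) =[7, 1, 2, 3, 4, 8, 6, 5, 12, 9, 14, 10, 11, 13, 0]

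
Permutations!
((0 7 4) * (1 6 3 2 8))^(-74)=(0 7 4)(1 6 3 2 8)=[7, 6, 8, 2, 0, 5, 3, 4, 1]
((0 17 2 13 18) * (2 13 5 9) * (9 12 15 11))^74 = [13, 1, 12, 3, 4, 15, 6, 7, 8, 5, 10, 2, 11, 0, 14, 9, 16, 18, 17] = (0 13)(2 12 11)(5 15 9)(17 18)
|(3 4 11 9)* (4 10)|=|(3 10 4 11 9)|=5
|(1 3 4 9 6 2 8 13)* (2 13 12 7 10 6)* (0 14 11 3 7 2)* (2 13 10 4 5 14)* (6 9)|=|(0 2 8 12 13 1 7 4 6 10 9)(3 5 14 11)|=44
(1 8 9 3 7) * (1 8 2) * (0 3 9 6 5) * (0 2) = [3, 0, 1, 7, 4, 2, 5, 8, 6, 9] = (9)(0 3 7 8 6 5 2 1)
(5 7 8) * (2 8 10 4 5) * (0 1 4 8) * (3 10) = (0 1 4 5 7 3 10 8 2) = [1, 4, 0, 10, 5, 7, 6, 3, 2, 9, 8]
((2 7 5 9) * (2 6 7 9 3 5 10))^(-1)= [0, 1, 10, 5, 4, 3, 9, 6, 8, 2, 7]= (2 10 7 6 9)(3 5)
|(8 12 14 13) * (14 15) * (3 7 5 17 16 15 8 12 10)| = 11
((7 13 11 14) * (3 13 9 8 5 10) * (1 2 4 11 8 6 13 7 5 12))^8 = (1 7 4 6 14 8 10)(2 9 11 13 5 12 3) = [0, 7, 9, 2, 6, 12, 14, 4, 10, 11, 1, 13, 3, 5, 8]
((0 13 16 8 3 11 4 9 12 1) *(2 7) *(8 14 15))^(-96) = (16) = [0, 1, 2, 3, 4, 5, 6, 7, 8, 9, 10, 11, 12, 13, 14, 15, 16]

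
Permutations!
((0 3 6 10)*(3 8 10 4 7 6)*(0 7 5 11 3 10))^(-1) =(0 8)(3 11 5 4 6 7 10) =[8, 1, 2, 11, 6, 4, 7, 10, 0, 9, 3, 5]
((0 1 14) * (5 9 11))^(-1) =(0 14 1)(5 11 9) =[14, 0, 2, 3, 4, 11, 6, 7, 8, 5, 10, 9, 12, 13, 1]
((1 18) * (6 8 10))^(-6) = (18) = [0, 1, 2, 3, 4, 5, 6, 7, 8, 9, 10, 11, 12, 13, 14, 15, 16, 17, 18]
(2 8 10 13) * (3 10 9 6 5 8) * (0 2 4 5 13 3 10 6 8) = (0 2 10 3 6 13 4 5)(8 9) = [2, 1, 10, 6, 5, 0, 13, 7, 9, 8, 3, 11, 12, 4]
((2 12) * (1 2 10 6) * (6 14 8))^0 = (14) = [0, 1, 2, 3, 4, 5, 6, 7, 8, 9, 10, 11, 12, 13, 14]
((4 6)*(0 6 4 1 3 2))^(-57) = (0 3 6 2 1) = [3, 0, 1, 6, 4, 5, 2]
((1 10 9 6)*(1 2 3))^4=(1 2 9)(3 6 10)=[0, 2, 9, 6, 4, 5, 10, 7, 8, 1, 3]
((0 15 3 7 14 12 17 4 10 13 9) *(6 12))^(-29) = (0 17 3 10 14 9 12 15 4 7 13 6) = [17, 1, 2, 10, 7, 5, 0, 13, 8, 12, 14, 11, 15, 6, 9, 4, 16, 3]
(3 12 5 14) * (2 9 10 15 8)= (2 9 10 15 8)(3 12 5 14)= [0, 1, 9, 12, 4, 14, 6, 7, 2, 10, 15, 11, 5, 13, 3, 8]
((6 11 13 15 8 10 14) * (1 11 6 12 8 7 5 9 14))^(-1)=[0, 10, 2, 3, 4, 7, 6, 15, 12, 5, 8, 1, 14, 11, 9, 13]=(1 10 8 12 14 9 5 7 15 13 11)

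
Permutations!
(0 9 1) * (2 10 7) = (0 9 1)(2 10 7) = [9, 0, 10, 3, 4, 5, 6, 2, 8, 1, 7]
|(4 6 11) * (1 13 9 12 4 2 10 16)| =|(1 13 9 12 4 6 11 2 10 16)| =10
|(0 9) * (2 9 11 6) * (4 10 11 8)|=|(0 8 4 10 11 6 2 9)|=8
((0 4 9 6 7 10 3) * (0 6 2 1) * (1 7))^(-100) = (0 1 6 3 10 7 2 9 4) = [1, 6, 9, 10, 0, 5, 3, 2, 8, 4, 7]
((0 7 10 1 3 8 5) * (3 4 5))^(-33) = [1, 0, 2, 8, 7, 10, 6, 4, 3, 9, 5] = (0 1)(3 8)(4 7)(5 10)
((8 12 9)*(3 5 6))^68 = [0, 1, 2, 6, 4, 3, 5, 7, 9, 12, 10, 11, 8] = (3 6 5)(8 9 12)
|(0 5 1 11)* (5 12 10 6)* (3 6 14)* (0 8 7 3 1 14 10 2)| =|(0 12 2)(1 11 8 7 3 6 5 14)| =24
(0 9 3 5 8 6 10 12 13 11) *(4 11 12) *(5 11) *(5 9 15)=[15, 1, 2, 11, 9, 8, 10, 7, 6, 3, 4, 0, 13, 12, 14, 5]=(0 15 5 8 6 10 4 9 3 11)(12 13)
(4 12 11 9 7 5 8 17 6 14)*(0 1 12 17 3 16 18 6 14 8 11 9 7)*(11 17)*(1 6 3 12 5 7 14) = (0 6 8 12 9)(1 5 17)(3 16 18)(4 11 14) = [6, 5, 2, 16, 11, 17, 8, 7, 12, 0, 10, 14, 9, 13, 4, 15, 18, 1, 3]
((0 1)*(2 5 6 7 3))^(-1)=(0 1)(2 3 7 6 5)=[1, 0, 3, 7, 4, 2, 5, 6]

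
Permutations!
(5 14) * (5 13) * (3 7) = (3 7)(5 14 13) = [0, 1, 2, 7, 4, 14, 6, 3, 8, 9, 10, 11, 12, 5, 13]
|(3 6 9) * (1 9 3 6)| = |(1 9 6 3)| = 4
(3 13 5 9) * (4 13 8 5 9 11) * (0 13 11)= (0 13 9 3 8 5)(4 11)= [13, 1, 2, 8, 11, 0, 6, 7, 5, 3, 10, 4, 12, 9]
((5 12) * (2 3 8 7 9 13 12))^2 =(2 8 9 12)(3 7 13 5) =[0, 1, 8, 7, 4, 3, 6, 13, 9, 12, 10, 11, 2, 5]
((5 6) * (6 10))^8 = (5 6 10) = [0, 1, 2, 3, 4, 6, 10, 7, 8, 9, 5]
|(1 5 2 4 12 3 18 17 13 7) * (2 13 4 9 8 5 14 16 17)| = |(1 14 16 17 4 12 3 18 2 9 8 5 13 7)| = 14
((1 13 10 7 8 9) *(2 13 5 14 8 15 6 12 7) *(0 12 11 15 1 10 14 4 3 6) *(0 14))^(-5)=(0 8 3 12 9 6 7 10 11 1 2 15 5 13 14 4)=[8, 2, 15, 12, 0, 13, 7, 10, 3, 6, 11, 1, 9, 14, 4, 5]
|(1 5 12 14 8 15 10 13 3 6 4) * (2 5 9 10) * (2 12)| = |(1 9 10 13 3 6 4)(2 5)(8 15 12 14)| = 28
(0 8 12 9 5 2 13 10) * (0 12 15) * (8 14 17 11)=[14, 1, 13, 3, 4, 2, 6, 7, 15, 5, 12, 8, 9, 10, 17, 0, 16, 11]=(0 14 17 11 8 15)(2 13 10 12 9 5)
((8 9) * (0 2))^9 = (0 2)(8 9) = [2, 1, 0, 3, 4, 5, 6, 7, 9, 8]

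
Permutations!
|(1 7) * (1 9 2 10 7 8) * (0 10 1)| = |(0 10 7 9 2 1 8)| = 7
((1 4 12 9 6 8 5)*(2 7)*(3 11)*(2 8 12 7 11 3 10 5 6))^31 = (1 10 2 12 8 4 5 11 9 6 7) = [0, 10, 12, 3, 5, 11, 7, 1, 4, 6, 2, 9, 8]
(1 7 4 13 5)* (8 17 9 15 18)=(1 7 4 13 5)(8 17 9 15 18)=[0, 7, 2, 3, 13, 1, 6, 4, 17, 15, 10, 11, 12, 5, 14, 18, 16, 9, 8]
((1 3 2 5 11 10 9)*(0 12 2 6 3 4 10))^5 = [0, 4, 2, 6, 10, 5, 3, 7, 8, 1, 9, 11, 12] = (12)(1 4 10 9)(3 6)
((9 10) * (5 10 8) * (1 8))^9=(1 9 10 5 8)=[0, 9, 2, 3, 4, 8, 6, 7, 1, 10, 5]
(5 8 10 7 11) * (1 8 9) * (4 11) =(1 8 10 7 4 11 5 9) =[0, 8, 2, 3, 11, 9, 6, 4, 10, 1, 7, 5]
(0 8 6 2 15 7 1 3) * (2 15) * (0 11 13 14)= (0 8 6 15 7 1 3 11 13 14)= [8, 3, 2, 11, 4, 5, 15, 1, 6, 9, 10, 13, 12, 14, 0, 7]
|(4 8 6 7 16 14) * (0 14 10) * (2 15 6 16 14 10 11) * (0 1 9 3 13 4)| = |(0 10 1 9 3 13 4 8 16 11 2 15 6 7 14)| = 15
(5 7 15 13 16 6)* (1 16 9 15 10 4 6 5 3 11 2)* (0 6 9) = (0 6 3 11 2 1 16 5 7 10 4 9 15 13) = [6, 16, 1, 11, 9, 7, 3, 10, 8, 15, 4, 2, 12, 0, 14, 13, 5]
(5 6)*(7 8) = (5 6)(7 8) = [0, 1, 2, 3, 4, 6, 5, 8, 7]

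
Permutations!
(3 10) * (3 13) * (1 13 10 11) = (1 13 3 11) = [0, 13, 2, 11, 4, 5, 6, 7, 8, 9, 10, 1, 12, 3]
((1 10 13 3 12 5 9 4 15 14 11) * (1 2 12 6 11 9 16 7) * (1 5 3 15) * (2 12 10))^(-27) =(16)(1 14 10 4 15 2 9 13)(3 6 11 12) =[0, 14, 9, 6, 15, 5, 11, 7, 8, 13, 4, 12, 3, 1, 10, 2, 16]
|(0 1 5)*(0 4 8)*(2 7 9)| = |(0 1 5 4 8)(2 7 9)| = 15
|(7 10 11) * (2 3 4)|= 3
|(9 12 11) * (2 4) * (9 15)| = 4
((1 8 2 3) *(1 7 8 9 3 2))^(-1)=(1 8 7 3 9)=[0, 8, 2, 9, 4, 5, 6, 3, 7, 1]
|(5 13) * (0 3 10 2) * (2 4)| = |(0 3 10 4 2)(5 13)| = 10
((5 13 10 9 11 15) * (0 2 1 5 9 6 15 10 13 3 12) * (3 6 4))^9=(0 4 9 5)(1 12 10 15)(2 3 11 6)=[4, 12, 3, 11, 9, 0, 2, 7, 8, 5, 15, 6, 10, 13, 14, 1]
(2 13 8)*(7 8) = (2 13 7 8) = [0, 1, 13, 3, 4, 5, 6, 8, 2, 9, 10, 11, 12, 7]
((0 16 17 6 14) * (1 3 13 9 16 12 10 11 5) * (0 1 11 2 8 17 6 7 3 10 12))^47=(1 14 6 16 9 13 3 7 17 8 2 10)(5 11)=[0, 14, 10, 7, 4, 11, 16, 17, 2, 13, 1, 5, 12, 3, 6, 15, 9, 8]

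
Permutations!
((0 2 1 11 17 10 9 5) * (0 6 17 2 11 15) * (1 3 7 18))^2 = (0 2 7 1)(3 18 15 11)(5 17 9 6 10) = [2, 0, 7, 18, 4, 17, 10, 1, 8, 6, 5, 3, 12, 13, 14, 11, 16, 9, 15]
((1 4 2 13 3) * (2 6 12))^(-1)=[0, 3, 12, 13, 1, 5, 4, 7, 8, 9, 10, 11, 6, 2]=(1 3 13 2 12 6 4)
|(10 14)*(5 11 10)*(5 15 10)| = |(5 11)(10 14 15)| = 6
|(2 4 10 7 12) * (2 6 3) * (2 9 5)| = |(2 4 10 7 12 6 3 9 5)| = 9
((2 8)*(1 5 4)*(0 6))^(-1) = (0 6)(1 4 5)(2 8) = [6, 4, 8, 3, 5, 1, 0, 7, 2]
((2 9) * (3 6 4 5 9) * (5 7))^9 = (2 6 7 9 3 4 5) = [0, 1, 6, 4, 5, 2, 7, 9, 8, 3]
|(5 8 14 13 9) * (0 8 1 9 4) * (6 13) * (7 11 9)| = |(0 8 14 6 13 4)(1 7 11 9 5)| = 30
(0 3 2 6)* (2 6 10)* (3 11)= (0 11 3 6)(2 10)= [11, 1, 10, 6, 4, 5, 0, 7, 8, 9, 2, 3]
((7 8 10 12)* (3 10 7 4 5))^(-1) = (3 5 4 12 10)(7 8) = [0, 1, 2, 5, 12, 4, 6, 8, 7, 9, 3, 11, 10]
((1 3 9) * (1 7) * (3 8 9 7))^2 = (1 9 7 8 3) = [0, 9, 2, 1, 4, 5, 6, 8, 3, 7]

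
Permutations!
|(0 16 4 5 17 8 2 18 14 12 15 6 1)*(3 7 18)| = 15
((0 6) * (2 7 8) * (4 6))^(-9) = (8) = [0, 1, 2, 3, 4, 5, 6, 7, 8]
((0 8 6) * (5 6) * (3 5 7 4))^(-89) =(0 7 3 6 8 4 5) =[7, 1, 2, 6, 5, 0, 8, 3, 4]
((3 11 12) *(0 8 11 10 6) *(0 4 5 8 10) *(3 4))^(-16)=(4 12 11 8 5)=[0, 1, 2, 3, 12, 4, 6, 7, 5, 9, 10, 8, 11]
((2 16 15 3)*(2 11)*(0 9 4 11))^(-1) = (0 3 15 16 2 11 4 9) = [3, 1, 11, 15, 9, 5, 6, 7, 8, 0, 10, 4, 12, 13, 14, 16, 2]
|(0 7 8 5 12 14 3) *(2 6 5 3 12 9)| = |(0 7 8 3)(2 6 5 9)(12 14)| = 4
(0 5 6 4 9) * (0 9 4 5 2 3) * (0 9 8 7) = (0 2 3 9 8 7)(5 6) = [2, 1, 3, 9, 4, 6, 5, 0, 7, 8]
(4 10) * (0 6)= (0 6)(4 10)= [6, 1, 2, 3, 10, 5, 0, 7, 8, 9, 4]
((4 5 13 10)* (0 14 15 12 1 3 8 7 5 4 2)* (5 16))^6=(0 8 2 3 10 1 13 12 5 15 16 14 7)=[8, 13, 3, 10, 4, 15, 6, 0, 2, 9, 1, 11, 5, 12, 7, 16, 14]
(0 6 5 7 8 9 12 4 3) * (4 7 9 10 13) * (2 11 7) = [6, 1, 11, 0, 3, 9, 5, 8, 10, 12, 13, 7, 2, 4] = (0 6 5 9 12 2 11 7 8 10 13 4 3)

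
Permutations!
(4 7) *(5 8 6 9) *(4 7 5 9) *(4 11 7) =(4 5 8 6 11 7) =[0, 1, 2, 3, 5, 8, 11, 4, 6, 9, 10, 7]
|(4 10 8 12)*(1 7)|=4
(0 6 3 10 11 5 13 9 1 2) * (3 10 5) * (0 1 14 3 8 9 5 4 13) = (0 6 10 11 8 9 14 3 4 13 5)(1 2) = [6, 2, 1, 4, 13, 0, 10, 7, 9, 14, 11, 8, 12, 5, 3]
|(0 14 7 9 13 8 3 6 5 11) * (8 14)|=12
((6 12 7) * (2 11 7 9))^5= (2 9 12 6 7 11)= [0, 1, 9, 3, 4, 5, 7, 11, 8, 12, 10, 2, 6]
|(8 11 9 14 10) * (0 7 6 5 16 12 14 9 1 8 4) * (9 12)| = |(0 7 6 5 16 9 12 14 10 4)(1 8 11)| = 30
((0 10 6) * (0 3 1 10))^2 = (1 6)(3 10) = [0, 6, 2, 10, 4, 5, 1, 7, 8, 9, 3]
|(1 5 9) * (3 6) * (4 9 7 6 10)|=8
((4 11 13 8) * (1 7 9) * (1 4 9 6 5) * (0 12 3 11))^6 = (0 9 13 3)(1 6)(4 8 11 12)(5 7) = [9, 6, 2, 0, 8, 7, 1, 5, 11, 13, 10, 12, 4, 3]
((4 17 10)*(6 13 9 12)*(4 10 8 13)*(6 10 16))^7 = (4 16 12 13 17 6 10 9 8) = [0, 1, 2, 3, 16, 5, 10, 7, 4, 8, 9, 11, 13, 17, 14, 15, 12, 6]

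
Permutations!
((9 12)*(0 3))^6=[0, 1, 2, 3, 4, 5, 6, 7, 8, 9, 10, 11, 12]=(12)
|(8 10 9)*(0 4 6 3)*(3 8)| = |(0 4 6 8 10 9 3)| = 7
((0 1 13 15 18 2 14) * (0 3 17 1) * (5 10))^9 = (1 13 15 18 2 14 3 17)(5 10) = [0, 13, 14, 17, 4, 10, 6, 7, 8, 9, 5, 11, 12, 15, 3, 18, 16, 1, 2]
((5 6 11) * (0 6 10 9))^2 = (0 11 10)(5 9 6) = [11, 1, 2, 3, 4, 9, 5, 7, 8, 6, 0, 10]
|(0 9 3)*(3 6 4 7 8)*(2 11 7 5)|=10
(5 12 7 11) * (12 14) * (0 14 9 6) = (0 14 12 7 11 5 9 6) = [14, 1, 2, 3, 4, 9, 0, 11, 8, 6, 10, 5, 7, 13, 12]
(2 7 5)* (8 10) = (2 7 5)(8 10) = [0, 1, 7, 3, 4, 2, 6, 5, 10, 9, 8]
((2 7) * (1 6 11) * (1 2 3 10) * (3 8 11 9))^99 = [0, 10, 11, 9, 4, 5, 1, 2, 7, 6, 3, 8] = (1 10 3 9 6)(2 11 8 7)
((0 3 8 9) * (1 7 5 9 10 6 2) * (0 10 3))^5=(1 6 9 7 2 10 5)(3 8)=[0, 6, 10, 8, 4, 1, 9, 2, 3, 7, 5]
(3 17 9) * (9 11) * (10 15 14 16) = (3 17 11 9)(10 15 14 16) = [0, 1, 2, 17, 4, 5, 6, 7, 8, 3, 15, 9, 12, 13, 16, 14, 10, 11]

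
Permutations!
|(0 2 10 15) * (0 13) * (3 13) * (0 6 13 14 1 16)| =8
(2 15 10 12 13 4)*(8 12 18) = (2 15 10 18 8 12 13 4) = [0, 1, 15, 3, 2, 5, 6, 7, 12, 9, 18, 11, 13, 4, 14, 10, 16, 17, 8]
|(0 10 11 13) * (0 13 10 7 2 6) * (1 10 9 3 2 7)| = |(13)(0 1 10 11 9 3 2 6)| = 8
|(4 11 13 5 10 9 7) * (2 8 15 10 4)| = |(2 8 15 10 9 7)(4 11 13 5)| = 12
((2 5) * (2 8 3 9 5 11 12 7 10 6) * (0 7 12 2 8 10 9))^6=(12)(0 8 10 9)(3 6 5 7)=[8, 1, 2, 6, 4, 7, 5, 3, 10, 0, 9, 11, 12]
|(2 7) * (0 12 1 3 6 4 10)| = |(0 12 1 3 6 4 10)(2 7)| = 14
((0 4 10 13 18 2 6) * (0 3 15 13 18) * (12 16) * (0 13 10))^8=(2 3 10)(6 15 18)=[0, 1, 3, 10, 4, 5, 15, 7, 8, 9, 2, 11, 12, 13, 14, 18, 16, 17, 6]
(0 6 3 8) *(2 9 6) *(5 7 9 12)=(0 2 12 5 7 9 6 3 8)=[2, 1, 12, 8, 4, 7, 3, 9, 0, 6, 10, 11, 5]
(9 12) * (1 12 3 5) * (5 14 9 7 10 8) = (1 12 7 10 8 5)(3 14 9) = [0, 12, 2, 14, 4, 1, 6, 10, 5, 3, 8, 11, 7, 13, 9]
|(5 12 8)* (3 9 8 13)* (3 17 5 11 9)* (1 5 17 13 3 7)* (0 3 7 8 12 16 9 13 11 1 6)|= |(17)(0 3 8 1 5 16 9 12 7 6)(11 13)|= 10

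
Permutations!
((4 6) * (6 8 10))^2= (4 10)(6 8)= [0, 1, 2, 3, 10, 5, 8, 7, 6, 9, 4]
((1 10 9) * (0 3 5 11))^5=[3, 9, 2, 5, 4, 11, 6, 7, 8, 10, 1, 0]=(0 3 5 11)(1 9 10)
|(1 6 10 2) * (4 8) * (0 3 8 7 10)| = 9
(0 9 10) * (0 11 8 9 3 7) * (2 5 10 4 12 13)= (0 3 7)(2 5 10 11 8 9 4 12 13)= [3, 1, 5, 7, 12, 10, 6, 0, 9, 4, 11, 8, 13, 2]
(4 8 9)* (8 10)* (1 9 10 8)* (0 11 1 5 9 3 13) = (0 11 1 3 13)(4 8 10 5 9) = [11, 3, 2, 13, 8, 9, 6, 7, 10, 4, 5, 1, 12, 0]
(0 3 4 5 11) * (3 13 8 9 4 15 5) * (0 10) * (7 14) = (0 13 8 9 4 3 15 5 11 10)(7 14) = [13, 1, 2, 15, 3, 11, 6, 14, 9, 4, 0, 10, 12, 8, 7, 5]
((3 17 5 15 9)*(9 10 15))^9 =(3 17 5 9)(10 15) =[0, 1, 2, 17, 4, 9, 6, 7, 8, 3, 15, 11, 12, 13, 14, 10, 16, 5]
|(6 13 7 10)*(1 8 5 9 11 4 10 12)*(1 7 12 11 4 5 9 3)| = 12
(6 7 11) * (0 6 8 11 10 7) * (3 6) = (0 3 6)(7 10)(8 11) = [3, 1, 2, 6, 4, 5, 0, 10, 11, 9, 7, 8]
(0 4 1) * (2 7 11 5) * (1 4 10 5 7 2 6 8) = [10, 0, 2, 3, 4, 6, 8, 11, 1, 9, 5, 7] = (0 10 5 6 8 1)(7 11)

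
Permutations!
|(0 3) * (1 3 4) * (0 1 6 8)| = |(0 4 6 8)(1 3)| = 4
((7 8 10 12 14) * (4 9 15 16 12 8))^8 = (4 9 15 16 12 14 7) = [0, 1, 2, 3, 9, 5, 6, 4, 8, 15, 10, 11, 14, 13, 7, 16, 12]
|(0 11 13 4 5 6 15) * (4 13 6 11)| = |(0 4 5 11 6 15)| = 6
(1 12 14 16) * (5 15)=[0, 12, 2, 3, 4, 15, 6, 7, 8, 9, 10, 11, 14, 13, 16, 5, 1]=(1 12 14 16)(5 15)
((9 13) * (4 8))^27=(4 8)(9 13)=[0, 1, 2, 3, 8, 5, 6, 7, 4, 13, 10, 11, 12, 9]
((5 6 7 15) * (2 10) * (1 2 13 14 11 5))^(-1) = (1 15 7 6 5 11 14 13 10 2) = [0, 15, 1, 3, 4, 11, 5, 6, 8, 9, 2, 14, 12, 10, 13, 7]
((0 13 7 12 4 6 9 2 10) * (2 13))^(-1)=(0 10 2)(4 12 7 13 9 6)=[10, 1, 0, 3, 12, 5, 4, 13, 8, 6, 2, 11, 7, 9]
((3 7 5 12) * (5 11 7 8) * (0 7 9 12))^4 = (0 12)(3 7)(5 9)(8 11) = [12, 1, 2, 7, 4, 9, 6, 3, 11, 5, 10, 8, 0]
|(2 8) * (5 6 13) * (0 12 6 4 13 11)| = |(0 12 6 11)(2 8)(4 13 5)| = 12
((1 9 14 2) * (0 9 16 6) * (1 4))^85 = (0 1 14 6 4 9 16 2) = [1, 14, 0, 3, 9, 5, 4, 7, 8, 16, 10, 11, 12, 13, 6, 15, 2]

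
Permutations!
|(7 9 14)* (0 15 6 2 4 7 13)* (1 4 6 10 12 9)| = 42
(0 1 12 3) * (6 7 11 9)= (0 1 12 3)(6 7 11 9)= [1, 12, 2, 0, 4, 5, 7, 11, 8, 6, 10, 9, 3]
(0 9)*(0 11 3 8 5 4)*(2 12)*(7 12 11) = [9, 1, 11, 8, 0, 4, 6, 12, 5, 7, 10, 3, 2] = (0 9 7 12 2 11 3 8 5 4)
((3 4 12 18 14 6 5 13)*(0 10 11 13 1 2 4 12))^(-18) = (0 6 13 2 18 10 5 3 4 14 11 1 12) = [6, 12, 18, 4, 14, 3, 13, 7, 8, 9, 5, 1, 0, 2, 11, 15, 16, 17, 10]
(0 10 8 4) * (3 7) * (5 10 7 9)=(0 7 3 9 5 10 8 4)=[7, 1, 2, 9, 0, 10, 6, 3, 4, 5, 8]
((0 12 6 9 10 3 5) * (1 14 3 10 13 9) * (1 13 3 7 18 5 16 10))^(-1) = (0 5 18 7 14 1 10 16 3 9 13 6 12) = [5, 10, 2, 9, 4, 18, 12, 14, 8, 13, 16, 11, 0, 6, 1, 15, 3, 17, 7]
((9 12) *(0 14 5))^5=(0 5 14)(9 12)=[5, 1, 2, 3, 4, 14, 6, 7, 8, 12, 10, 11, 9, 13, 0]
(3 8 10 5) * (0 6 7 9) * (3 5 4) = (0 6 7 9)(3 8 10 4) = [6, 1, 2, 8, 3, 5, 7, 9, 10, 0, 4]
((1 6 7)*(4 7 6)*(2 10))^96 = (10) = [0, 1, 2, 3, 4, 5, 6, 7, 8, 9, 10]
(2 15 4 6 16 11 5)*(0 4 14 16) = (0 4 6)(2 15 14 16 11 5) = [4, 1, 15, 3, 6, 2, 0, 7, 8, 9, 10, 5, 12, 13, 16, 14, 11]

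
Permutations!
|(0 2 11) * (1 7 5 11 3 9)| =|(0 2 3 9 1 7 5 11)| =8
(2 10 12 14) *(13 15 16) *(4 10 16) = (2 16 13 15 4 10 12 14) = [0, 1, 16, 3, 10, 5, 6, 7, 8, 9, 12, 11, 14, 15, 2, 4, 13]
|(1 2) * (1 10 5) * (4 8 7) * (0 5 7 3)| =9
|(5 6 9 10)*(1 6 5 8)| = |(1 6 9 10 8)| = 5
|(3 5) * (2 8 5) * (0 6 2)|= 6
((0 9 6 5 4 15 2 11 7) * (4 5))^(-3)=[2, 1, 6, 3, 0, 5, 7, 15, 8, 11, 10, 4, 12, 13, 14, 9]=(0 2 6 7 15 9 11 4)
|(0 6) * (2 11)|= |(0 6)(2 11)|= 2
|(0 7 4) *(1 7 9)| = 5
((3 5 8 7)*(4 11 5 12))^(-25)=(3 11 7 4 8 12 5)=[0, 1, 2, 11, 8, 3, 6, 4, 12, 9, 10, 7, 5]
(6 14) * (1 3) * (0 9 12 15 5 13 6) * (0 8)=(0 9 12 15 5 13 6 14 8)(1 3)=[9, 3, 2, 1, 4, 13, 14, 7, 0, 12, 10, 11, 15, 6, 8, 5]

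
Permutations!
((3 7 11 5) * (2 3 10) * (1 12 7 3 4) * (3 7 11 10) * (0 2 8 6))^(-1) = [6, 4, 0, 5, 2, 11, 8, 3, 10, 9, 7, 12, 1] = (0 6 8 10 7 3 5 11 12 1 4 2)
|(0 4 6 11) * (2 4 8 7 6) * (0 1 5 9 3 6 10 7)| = 6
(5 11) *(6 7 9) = (5 11)(6 7 9) = [0, 1, 2, 3, 4, 11, 7, 9, 8, 6, 10, 5]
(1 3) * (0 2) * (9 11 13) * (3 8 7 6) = (0 2)(1 8 7 6 3)(9 11 13) = [2, 8, 0, 1, 4, 5, 3, 6, 7, 11, 10, 13, 12, 9]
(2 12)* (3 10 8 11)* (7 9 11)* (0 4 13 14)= [4, 1, 12, 10, 13, 5, 6, 9, 7, 11, 8, 3, 2, 14, 0]= (0 4 13 14)(2 12)(3 10 8 7 9 11)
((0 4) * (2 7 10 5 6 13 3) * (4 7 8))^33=(0 5 3 4 10 13 8 7 6 2)=[5, 1, 0, 4, 10, 3, 2, 6, 7, 9, 13, 11, 12, 8]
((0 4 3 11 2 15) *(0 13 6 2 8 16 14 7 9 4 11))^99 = (16)(2 6 13 15) = [0, 1, 6, 3, 4, 5, 13, 7, 8, 9, 10, 11, 12, 15, 14, 2, 16]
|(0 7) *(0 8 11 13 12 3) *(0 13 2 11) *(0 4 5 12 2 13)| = 21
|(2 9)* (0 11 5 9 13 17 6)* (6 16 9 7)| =5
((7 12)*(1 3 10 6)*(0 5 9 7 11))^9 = (0 7)(1 3 10 6)(5 12)(9 11) = [7, 3, 2, 10, 4, 12, 1, 0, 8, 11, 6, 9, 5]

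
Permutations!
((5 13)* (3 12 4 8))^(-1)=[0, 1, 2, 8, 12, 13, 6, 7, 4, 9, 10, 11, 3, 5]=(3 8 4 12)(5 13)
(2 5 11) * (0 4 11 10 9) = [4, 1, 5, 3, 11, 10, 6, 7, 8, 0, 9, 2] = (0 4 11 2 5 10 9)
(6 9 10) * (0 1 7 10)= (0 1 7 10 6 9)= [1, 7, 2, 3, 4, 5, 9, 10, 8, 0, 6]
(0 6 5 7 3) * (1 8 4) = [6, 8, 2, 0, 1, 7, 5, 3, 4] = (0 6 5 7 3)(1 8 4)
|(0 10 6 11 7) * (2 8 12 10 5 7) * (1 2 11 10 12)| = |(12)(0 5 7)(1 2 8)(6 10)| = 6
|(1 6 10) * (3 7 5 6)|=6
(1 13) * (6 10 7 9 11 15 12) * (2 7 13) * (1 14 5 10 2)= (2 7 9 11 15 12 6)(5 10 13 14)= [0, 1, 7, 3, 4, 10, 2, 9, 8, 11, 13, 15, 6, 14, 5, 12]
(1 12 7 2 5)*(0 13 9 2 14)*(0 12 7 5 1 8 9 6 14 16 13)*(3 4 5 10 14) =(1 7 16 13 6 3 4 5 8 9 2)(10 14 12) =[0, 7, 1, 4, 5, 8, 3, 16, 9, 2, 14, 11, 10, 6, 12, 15, 13]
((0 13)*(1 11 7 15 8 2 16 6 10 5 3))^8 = (1 10 2 7 3 6 8 11 5 16 15) = [0, 10, 7, 6, 4, 16, 8, 3, 11, 9, 2, 5, 12, 13, 14, 1, 15]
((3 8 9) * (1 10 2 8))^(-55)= [0, 3, 10, 9, 4, 5, 6, 7, 2, 8, 1]= (1 3 9 8 2 10)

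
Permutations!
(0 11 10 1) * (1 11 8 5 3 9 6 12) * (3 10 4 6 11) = (0 8 5 10 3 9 11 4 6 12 1) = [8, 0, 2, 9, 6, 10, 12, 7, 5, 11, 3, 4, 1]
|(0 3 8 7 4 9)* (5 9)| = 7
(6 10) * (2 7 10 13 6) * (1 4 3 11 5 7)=(1 4 3 11 5 7 10 2)(6 13)=[0, 4, 1, 11, 3, 7, 13, 10, 8, 9, 2, 5, 12, 6]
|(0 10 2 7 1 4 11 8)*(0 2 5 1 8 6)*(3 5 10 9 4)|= 15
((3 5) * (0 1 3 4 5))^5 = [3, 0, 2, 1, 5, 4] = (0 3 1)(4 5)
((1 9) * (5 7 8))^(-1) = (1 9)(5 8 7) = [0, 9, 2, 3, 4, 8, 6, 5, 7, 1]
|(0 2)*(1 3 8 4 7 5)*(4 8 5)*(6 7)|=6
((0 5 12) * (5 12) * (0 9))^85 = (0 12 9) = [12, 1, 2, 3, 4, 5, 6, 7, 8, 0, 10, 11, 9]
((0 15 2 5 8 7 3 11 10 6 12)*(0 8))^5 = (0 15 2 5)(3 8 6 11 7 12 10) = [15, 1, 5, 8, 4, 0, 11, 12, 6, 9, 3, 7, 10, 13, 14, 2]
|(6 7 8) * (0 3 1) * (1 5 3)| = |(0 1)(3 5)(6 7 8)| = 6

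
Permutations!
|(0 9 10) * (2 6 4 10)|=|(0 9 2 6 4 10)|=6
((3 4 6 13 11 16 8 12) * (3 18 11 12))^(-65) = [0, 1, 2, 16, 8, 5, 3, 7, 11, 9, 10, 12, 6, 4, 14, 15, 18, 17, 13] = (3 16 18 13 4 8 11 12 6)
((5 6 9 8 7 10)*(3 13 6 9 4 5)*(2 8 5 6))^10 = (2 3 7)(8 13 10) = [0, 1, 3, 7, 4, 5, 6, 2, 13, 9, 8, 11, 12, 10]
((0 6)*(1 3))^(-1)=(0 6)(1 3)=[6, 3, 2, 1, 4, 5, 0]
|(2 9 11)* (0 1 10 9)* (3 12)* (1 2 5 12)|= 14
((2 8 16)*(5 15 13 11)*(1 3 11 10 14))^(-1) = (1 14 10 13 15 5 11 3)(2 16 8) = [0, 14, 16, 1, 4, 11, 6, 7, 2, 9, 13, 3, 12, 15, 10, 5, 8]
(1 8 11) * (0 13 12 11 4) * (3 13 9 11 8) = [9, 3, 2, 13, 0, 5, 6, 7, 4, 11, 10, 1, 8, 12] = (0 9 11 1 3 13 12 8 4)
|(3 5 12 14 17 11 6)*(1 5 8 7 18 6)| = 30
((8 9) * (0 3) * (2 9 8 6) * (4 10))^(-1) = (0 3)(2 6 9)(4 10) = [3, 1, 6, 0, 10, 5, 9, 7, 8, 2, 4]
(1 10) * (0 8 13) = [8, 10, 2, 3, 4, 5, 6, 7, 13, 9, 1, 11, 12, 0] = (0 8 13)(1 10)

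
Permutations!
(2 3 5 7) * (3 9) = (2 9 3 5 7) = [0, 1, 9, 5, 4, 7, 6, 2, 8, 3]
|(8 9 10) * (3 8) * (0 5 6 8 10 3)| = 7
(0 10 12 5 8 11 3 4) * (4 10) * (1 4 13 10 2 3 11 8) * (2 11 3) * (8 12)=[13, 4, 2, 11, 0, 1, 6, 7, 12, 9, 8, 3, 5, 10]=(0 13 10 8 12 5 1 4)(3 11)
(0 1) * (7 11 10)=(0 1)(7 11 10)=[1, 0, 2, 3, 4, 5, 6, 11, 8, 9, 7, 10]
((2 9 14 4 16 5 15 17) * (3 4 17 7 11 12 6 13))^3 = (2 17 14 9)(3 5 11 13 16 7 6 4 15 12) = [0, 1, 17, 5, 15, 11, 4, 6, 8, 2, 10, 13, 3, 16, 9, 12, 7, 14]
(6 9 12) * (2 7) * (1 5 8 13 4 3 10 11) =[0, 5, 7, 10, 3, 8, 9, 2, 13, 12, 11, 1, 6, 4] =(1 5 8 13 4 3 10 11)(2 7)(6 9 12)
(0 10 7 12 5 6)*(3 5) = (0 10 7 12 3 5 6) = [10, 1, 2, 5, 4, 6, 0, 12, 8, 9, 7, 11, 3]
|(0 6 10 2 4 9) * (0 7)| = |(0 6 10 2 4 9 7)| = 7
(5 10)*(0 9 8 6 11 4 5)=(0 9 8 6 11 4 5 10)=[9, 1, 2, 3, 5, 10, 11, 7, 6, 8, 0, 4]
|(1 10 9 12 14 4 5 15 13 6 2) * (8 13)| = |(1 10 9 12 14 4 5 15 8 13 6 2)| = 12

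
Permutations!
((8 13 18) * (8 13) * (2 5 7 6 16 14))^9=[0, 1, 6, 3, 4, 16, 2, 14, 8, 9, 10, 11, 12, 18, 7, 15, 5, 17, 13]=(2 6)(5 16)(7 14)(13 18)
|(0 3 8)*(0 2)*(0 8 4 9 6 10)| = 6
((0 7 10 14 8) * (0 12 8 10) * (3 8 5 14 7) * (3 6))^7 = (0 10 5 8 6 7 14 12 3) = [10, 1, 2, 0, 4, 8, 7, 14, 6, 9, 5, 11, 3, 13, 12]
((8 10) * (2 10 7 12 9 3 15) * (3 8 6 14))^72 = (15) = [0, 1, 2, 3, 4, 5, 6, 7, 8, 9, 10, 11, 12, 13, 14, 15]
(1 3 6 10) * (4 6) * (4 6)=[0, 3, 2, 6, 4, 5, 10, 7, 8, 9, 1]=(1 3 6 10)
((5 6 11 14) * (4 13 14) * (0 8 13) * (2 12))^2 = (0 13 5 11)(4 8 14 6) = [13, 1, 2, 3, 8, 11, 4, 7, 14, 9, 10, 0, 12, 5, 6]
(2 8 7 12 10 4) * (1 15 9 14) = (1 15 9 14)(2 8 7 12 10 4) = [0, 15, 8, 3, 2, 5, 6, 12, 7, 14, 4, 11, 10, 13, 1, 9]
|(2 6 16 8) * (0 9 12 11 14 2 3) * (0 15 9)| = 10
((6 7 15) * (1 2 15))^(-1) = [0, 7, 1, 3, 4, 5, 15, 6, 8, 9, 10, 11, 12, 13, 14, 2] = (1 7 6 15 2)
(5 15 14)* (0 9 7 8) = (0 9 7 8)(5 15 14) = [9, 1, 2, 3, 4, 15, 6, 8, 0, 7, 10, 11, 12, 13, 5, 14]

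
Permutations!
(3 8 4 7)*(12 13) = [0, 1, 2, 8, 7, 5, 6, 3, 4, 9, 10, 11, 13, 12] = (3 8 4 7)(12 13)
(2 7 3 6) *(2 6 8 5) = [0, 1, 7, 8, 4, 2, 6, 3, 5] = (2 7 3 8 5)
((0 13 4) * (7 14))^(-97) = (0 4 13)(7 14) = [4, 1, 2, 3, 13, 5, 6, 14, 8, 9, 10, 11, 12, 0, 7]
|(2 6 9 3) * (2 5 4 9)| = 4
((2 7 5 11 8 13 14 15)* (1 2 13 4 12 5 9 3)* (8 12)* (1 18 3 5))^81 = (1 5 2 11 7 12 9)(3 18)(4 8) = [0, 5, 11, 18, 8, 2, 6, 12, 4, 1, 10, 7, 9, 13, 14, 15, 16, 17, 3]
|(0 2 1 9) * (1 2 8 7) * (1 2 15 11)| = 8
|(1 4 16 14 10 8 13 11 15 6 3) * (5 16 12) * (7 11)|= 14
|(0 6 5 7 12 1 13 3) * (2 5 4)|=10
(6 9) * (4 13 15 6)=(4 13 15 6 9)=[0, 1, 2, 3, 13, 5, 9, 7, 8, 4, 10, 11, 12, 15, 14, 6]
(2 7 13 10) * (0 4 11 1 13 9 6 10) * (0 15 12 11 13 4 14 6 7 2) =(0 14 6 10)(1 4 13 15 12 11)(7 9) =[14, 4, 2, 3, 13, 5, 10, 9, 8, 7, 0, 1, 11, 15, 6, 12]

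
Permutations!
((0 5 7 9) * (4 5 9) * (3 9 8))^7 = (0 9 3 8)(4 5 7) = [9, 1, 2, 8, 5, 7, 6, 4, 0, 3]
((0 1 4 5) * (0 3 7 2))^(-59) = (0 3 1 7 4 2 5) = [3, 7, 5, 1, 2, 0, 6, 4]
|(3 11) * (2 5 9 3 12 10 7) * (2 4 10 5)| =|(3 11 12 5 9)(4 10 7)| =15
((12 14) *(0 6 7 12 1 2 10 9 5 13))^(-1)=(0 13 5 9 10 2 1 14 12 7 6)=[13, 14, 1, 3, 4, 9, 0, 6, 8, 10, 2, 11, 7, 5, 12]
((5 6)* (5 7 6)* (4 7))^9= (7)= [0, 1, 2, 3, 4, 5, 6, 7]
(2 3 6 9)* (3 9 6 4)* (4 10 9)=[0, 1, 4, 10, 3, 5, 6, 7, 8, 2, 9]=(2 4 3 10 9)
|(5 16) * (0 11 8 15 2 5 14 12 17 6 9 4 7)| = 14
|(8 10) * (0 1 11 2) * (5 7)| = |(0 1 11 2)(5 7)(8 10)| = 4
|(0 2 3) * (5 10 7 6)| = |(0 2 3)(5 10 7 6)| = 12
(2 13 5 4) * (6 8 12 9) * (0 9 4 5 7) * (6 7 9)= (0 6 8 12 4 2 13 9 7)= [6, 1, 13, 3, 2, 5, 8, 0, 12, 7, 10, 11, 4, 9]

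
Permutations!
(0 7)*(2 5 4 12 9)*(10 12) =[7, 1, 5, 3, 10, 4, 6, 0, 8, 2, 12, 11, 9] =(0 7)(2 5 4 10 12 9)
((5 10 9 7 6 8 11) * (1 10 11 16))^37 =(1 9 6 16 10 7 8)(5 11) =[0, 9, 2, 3, 4, 11, 16, 8, 1, 6, 7, 5, 12, 13, 14, 15, 10]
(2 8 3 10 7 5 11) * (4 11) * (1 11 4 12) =(1 11 2 8 3 10 7 5 12) =[0, 11, 8, 10, 4, 12, 6, 5, 3, 9, 7, 2, 1]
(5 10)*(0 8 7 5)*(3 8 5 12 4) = (0 5 10)(3 8 7 12 4) = [5, 1, 2, 8, 3, 10, 6, 12, 7, 9, 0, 11, 4]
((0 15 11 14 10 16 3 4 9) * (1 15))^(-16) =[14, 10, 2, 1, 15, 5, 6, 7, 8, 11, 9, 3, 12, 13, 4, 16, 0] =(0 14 4 15 16)(1 10 9 11 3)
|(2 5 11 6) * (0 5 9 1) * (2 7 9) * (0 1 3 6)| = |(0 5 11)(3 6 7 9)| = 12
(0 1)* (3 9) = (0 1)(3 9) = [1, 0, 2, 9, 4, 5, 6, 7, 8, 3]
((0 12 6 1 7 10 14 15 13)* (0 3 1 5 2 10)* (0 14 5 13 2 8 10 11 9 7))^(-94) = (0 6 3)(1 12 13)(2 9 14)(5 10 8)(7 15 11) = [6, 12, 9, 0, 4, 10, 3, 15, 5, 14, 8, 7, 13, 1, 2, 11]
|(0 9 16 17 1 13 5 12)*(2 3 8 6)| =8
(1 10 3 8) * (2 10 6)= (1 6 2 10 3 8)= [0, 6, 10, 8, 4, 5, 2, 7, 1, 9, 3]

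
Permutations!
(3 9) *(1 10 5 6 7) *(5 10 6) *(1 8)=(10)(1 6 7 8)(3 9)=[0, 6, 2, 9, 4, 5, 7, 8, 1, 3, 10]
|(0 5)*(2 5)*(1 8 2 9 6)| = |(0 9 6 1 8 2 5)| = 7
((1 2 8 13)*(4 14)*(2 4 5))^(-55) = (1 4 14 5 2 8 13) = [0, 4, 8, 3, 14, 2, 6, 7, 13, 9, 10, 11, 12, 1, 5]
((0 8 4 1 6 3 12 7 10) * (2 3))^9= (0 10 7 12 3 2 6 1 4 8)= [10, 4, 6, 2, 8, 5, 1, 12, 0, 9, 7, 11, 3]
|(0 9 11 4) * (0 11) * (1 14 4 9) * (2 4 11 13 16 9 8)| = 10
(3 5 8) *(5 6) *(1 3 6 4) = (1 3 4)(5 8 6) = [0, 3, 2, 4, 1, 8, 5, 7, 6]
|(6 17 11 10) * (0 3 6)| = 6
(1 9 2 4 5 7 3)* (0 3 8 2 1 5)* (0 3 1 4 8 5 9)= [1, 0, 8, 9, 3, 7, 6, 5, 2, 4]= (0 1)(2 8)(3 9 4)(5 7)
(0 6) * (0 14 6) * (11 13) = [0, 1, 2, 3, 4, 5, 14, 7, 8, 9, 10, 13, 12, 11, 6] = (6 14)(11 13)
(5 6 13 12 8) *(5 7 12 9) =(5 6 13 9)(7 12 8) =[0, 1, 2, 3, 4, 6, 13, 12, 7, 5, 10, 11, 8, 9]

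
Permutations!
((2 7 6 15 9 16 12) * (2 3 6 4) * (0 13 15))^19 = [9, 1, 7, 13, 2, 5, 15, 4, 8, 3, 10, 11, 0, 16, 14, 12, 6] = (0 9 3 13 16 6 15 12)(2 7 4)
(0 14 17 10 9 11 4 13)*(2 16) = (0 14 17 10 9 11 4 13)(2 16) = [14, 1, 16, 3, 13, 5, 6, 7, 8, 11, 9, 4, 12, 0, 17, 15, 2, 10]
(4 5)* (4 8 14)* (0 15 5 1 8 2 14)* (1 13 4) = (0 15 5 2 14 1 8)(4 13) = [15, 8, 14, 3, 13, 2, 6, 7, 0, 9, 10, 11, 12, 4, 1, 5]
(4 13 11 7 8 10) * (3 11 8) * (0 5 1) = (0 5 1)(3 11 7)(4 13 8 10) = [5, 0, 2, 11, 13, 1, 6, 3, 10, 9, 4, 7, 12, 8]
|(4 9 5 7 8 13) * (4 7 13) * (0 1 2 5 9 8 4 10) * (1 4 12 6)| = |(0 4 8 10)(1 2 5 13 7 12 6)| = 28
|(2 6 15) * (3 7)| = 6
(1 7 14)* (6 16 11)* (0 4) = (0 4)(1 7 14)(6 16 11) = [4, 7, 2, 3, 0, 5, 16, 14, 8, 9, 10, 6, 12, 13, 1, 15, 11]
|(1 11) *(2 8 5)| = 6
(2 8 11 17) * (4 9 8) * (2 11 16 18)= (2 4 9 8 16 18)(11 17)= [0, 1, 4, 3, 9, 5, 6, 7, 16, 8, 10, 17, 12, 13, 14, 15, 18, 11, 2]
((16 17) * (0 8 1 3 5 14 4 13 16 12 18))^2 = [1, 5, 2, 14, 16, 4, 6, 7, 3, 9, 10, 11, 0, 17, 13, 15, 12, 18, 8] = (0 1 5 4 16 12)(3 14 13 17 18 8)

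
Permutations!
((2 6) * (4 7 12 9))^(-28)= (12)= [0, 1, 2, 3, 4, 5, 6, 7, 8, 9, 10, 11, 12]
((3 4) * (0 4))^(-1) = (0 3 4) = [3, 1, 2, 4, 0]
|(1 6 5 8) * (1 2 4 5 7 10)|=4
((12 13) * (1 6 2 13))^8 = (1 13 6 12 2) = [0, 13, 1, 3, 4, 5, 12, 7, 8, 9, 10, 11, 2, 6]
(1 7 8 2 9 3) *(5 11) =(1 7 8 2 9 3)(5 11) =[0, 7, 9, 1, 4, 11, 6, 8, 2, 3, 10, 5]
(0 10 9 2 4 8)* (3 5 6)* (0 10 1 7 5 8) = [1, 7, 4, 8, 0, 6, 3, 5, 10, 2, 9] = (0 1 7 5 6 3 8 10 9 2 4)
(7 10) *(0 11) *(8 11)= [8, 1, 2, 3, 4, 5, 6, 10, 11, 9, 7, 0]= (0 8 11)(7 10)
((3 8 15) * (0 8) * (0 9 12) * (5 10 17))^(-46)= (0 15 9)(3 12 8)(5 17 10)= [15, 1, 2, 12, 4, 17, 6, 7, 3, 0, 5, 11, 8, 13, 14, 9, 16, 10]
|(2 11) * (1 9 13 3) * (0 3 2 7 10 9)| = |(0 3 1)(2 11 7 10 9 13)| = 6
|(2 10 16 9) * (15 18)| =4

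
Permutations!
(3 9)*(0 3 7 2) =(0 3 9 7 2) =[3, 1, 0, 9, 4, 5, 6, 2, 8, 7]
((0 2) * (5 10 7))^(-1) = [2, 1, 0, 3, 4, 7, 6, 10, 8, 9, 5] = (0 2)(5 7 10)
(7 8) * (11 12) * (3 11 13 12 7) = (3 11 7 8)(12 13) = [0, 1, 2, 11, 4, 5, 6, 8, 3, 9, 10, 7, 13, 12]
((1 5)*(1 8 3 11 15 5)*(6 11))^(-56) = (3 5 11)(6 8 15) = [0, 1, 2, 5, 4, 11, 8, 7, 15, 9, 10, 3, 12, 13, 14, 6]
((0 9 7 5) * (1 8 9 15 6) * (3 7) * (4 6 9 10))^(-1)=(0 5 7 3 9 15)(1 6 4 10 8)=[5, 6, 2, 9, 10, 7, 4, 3, 1, 15, 8, 11, 12, 13, 14, 0]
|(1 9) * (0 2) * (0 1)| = |(0 2 1 9)| = 4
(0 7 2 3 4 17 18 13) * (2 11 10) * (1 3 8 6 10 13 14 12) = [7, 3, 8, 4, 17, 5, 10, 11, 6, 9, 2, 13, 1, 0, 12, 15, 16, 18, 14] = (0 7 11 13)(1 3 4 17 18 14 12)(2 8 6 10)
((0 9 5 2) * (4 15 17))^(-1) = (0 2 5 9)(4 17 15) = [2, 1, 5, 3, 17, 9, 6, 7, 8, 0, 10, 11, 12, 13, 14, 4, 16, 15]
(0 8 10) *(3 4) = [8, 1, 2, 4, 3, 5, 6, 7, 10, 9, 0] = (0 8 10)(3 4)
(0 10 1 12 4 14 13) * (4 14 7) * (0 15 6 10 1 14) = (0 1 12)(4 7)(6 10 14 13 15) = [1, 12, 2, 3, 7, 5, 10, 4, 8, 9, 14, 11, 0, 15, 13, 6]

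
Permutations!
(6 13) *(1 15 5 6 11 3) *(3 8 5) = (1 15 3)(5 6 13 11 8) = [0, 15, 2, 1, 4, 6, 13, 7, 5, 9, 10, 8, 12, 11, 14, 3]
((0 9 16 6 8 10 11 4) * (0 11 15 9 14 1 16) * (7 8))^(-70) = [0, 1, 2, 3, 4, 5, 6, 7, 8, 9, 10, 11, 12, 13, 14, 15, 16] = (16)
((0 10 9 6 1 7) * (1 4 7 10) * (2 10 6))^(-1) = (0 7 4 6 1)(2 9 10) = [7, 0, 9, 3, 6, 5, 1, 4, 8, 10, 2]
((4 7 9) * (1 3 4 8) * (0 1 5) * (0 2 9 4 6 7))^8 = (9)(0 3 7)(1 6 4) = [3, 6, 2, 7, 1, 5, 4, 0, 8, 9]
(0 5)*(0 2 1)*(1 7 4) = [5, 0, 7, 3, 1, 2, 6, 4] = (0 5 2 7 4 1)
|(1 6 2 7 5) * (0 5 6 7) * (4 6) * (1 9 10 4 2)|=9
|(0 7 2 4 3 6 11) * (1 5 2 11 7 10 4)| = 21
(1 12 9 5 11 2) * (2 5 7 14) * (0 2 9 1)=(0 2)(1 12)(5 11)(7 14 9)=[2, 12, 0, 3, 4, 11, 6, 14, 8, 7, 10, 5, 1, 13, 9]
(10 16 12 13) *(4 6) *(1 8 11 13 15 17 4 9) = (1 8 11 13 10 16 12 15 17 4 6 9) = [0, 8, 2, 3, 6, 5, 9, 7, 11, 1, 16, 13, 15, 10, 14, 17, 12, 4]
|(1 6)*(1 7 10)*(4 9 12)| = 12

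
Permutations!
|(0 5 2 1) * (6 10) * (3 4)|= 4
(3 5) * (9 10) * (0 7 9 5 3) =(0 7 9 10 5) =[7, 1, 2, 3, 4, 0, 6, 9, 8, 10, 5]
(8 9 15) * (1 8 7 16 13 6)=[0, 8, 2, 3, 4, 5, 1, 16, 9, 15, 10, 11, 12, 6, 14, 7, 13]=(1 8 9 15 7 16 13 6)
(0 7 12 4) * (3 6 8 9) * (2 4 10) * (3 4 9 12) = (0 7 3 6 8 12 10 2 9 4) = [7, 1, 9, 6, 0, 5, 8, 3, 12, 4, 2, 11, 10]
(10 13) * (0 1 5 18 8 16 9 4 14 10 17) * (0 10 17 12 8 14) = (0 1 5 18 14 17 10 13 12 8 16 9 4) = [1, 5, 2, 3, 0, 18, 6, 7, 16, 4, 13, 11, 8, 12, 17, 15, 9, 10, 14]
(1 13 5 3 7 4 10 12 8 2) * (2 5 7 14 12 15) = (1 13 7 4 10 15 2)(3 14 12 8 5) = [0, 13, 1, 14, 10, 3, 6, 4, 5, 9, 15, 11, 8, 7, 12, 2]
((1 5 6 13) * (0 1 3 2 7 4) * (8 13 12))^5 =[8, 13, 5, 1, 12, 3, 2, 6, 4, 9, 10, 11, 7, 0] =(0 8 4 12 7 6 2 5 3 1 13)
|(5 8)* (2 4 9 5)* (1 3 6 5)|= 8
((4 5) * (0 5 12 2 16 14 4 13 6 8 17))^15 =(0 6)(5 8)(13 17) =[6, 1, 2, 3, 4, 8, 0, 7, 5, 9, 10, 11, 12, 17, 14, 15, 16, 13]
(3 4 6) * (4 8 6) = (3 8 6) = [0, 1, 2, 8, 4, 5, 3, 7, 6]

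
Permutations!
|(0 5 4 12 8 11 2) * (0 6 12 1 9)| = 5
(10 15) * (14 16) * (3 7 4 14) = (3 7 4 14 16)(10 15) = [0, 1, 2, 7, 14, 5, 6, 4, 8, 9, 15, 11, 12, 13, 16, 10, 3]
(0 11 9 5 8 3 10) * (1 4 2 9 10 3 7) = [11, 4, 9, 3, 2, 8, 6, 1, 7, 5, 0, 10] = (0 11 10)(1 4 2 9 5 8 7)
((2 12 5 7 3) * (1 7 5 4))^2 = (1 3 12)(2 4 7) = [0, 3, 4, 12, 7, 5, 6, 2, 8, 9, 10, 11, 1]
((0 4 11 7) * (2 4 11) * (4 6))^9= (11)= [0, 1, 2, 3, 4, 5, 6, 7, 8, 9, 10, 11]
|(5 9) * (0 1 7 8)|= 4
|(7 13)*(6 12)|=2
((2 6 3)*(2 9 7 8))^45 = (2 9)(3 8)(6 7) = [0, 1, 9, 8, 4, 5, 7, 6, 3, 2]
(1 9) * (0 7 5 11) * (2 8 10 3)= (0 7 5 11)(1 9)(2 8 10 3)= [7, 9, 8, 2, 4, 11, 6, 5, 10, 1, 3, 0]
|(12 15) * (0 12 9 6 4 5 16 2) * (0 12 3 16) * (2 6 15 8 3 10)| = 10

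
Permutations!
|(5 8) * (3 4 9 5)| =|(3 4 9 5 8)| =5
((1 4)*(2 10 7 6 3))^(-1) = (1 4)(2 3 6 7 10) = [0, 4, 3, 6, 1, 5, 7, 10, 8, 9, 2]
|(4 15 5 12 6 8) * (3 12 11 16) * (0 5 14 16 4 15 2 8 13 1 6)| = |(0 5 11 4 2 8 15 14 16 3 12)(1 6 13)| = 33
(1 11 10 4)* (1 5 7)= (1 11 10 4 5 7)= [0, 11, 2, 3, 5, 7, 6, 1, 8, 9, 4, 10]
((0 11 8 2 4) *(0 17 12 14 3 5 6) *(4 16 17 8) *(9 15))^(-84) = [0, 1, 2, 3, 4, 5, 6, 7, 8, 9, 10, 11, 12, 13, 14, 15, 16, 17] = (17)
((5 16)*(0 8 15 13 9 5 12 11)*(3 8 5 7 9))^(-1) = (0 11 12 16 5)(3 13 15 8)(7 9) = [11, 1, 2, 13, 4, 0, 6, 9, 3, 7, 10, 12, 16, 15, 14, 8, 5]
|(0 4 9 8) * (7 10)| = 4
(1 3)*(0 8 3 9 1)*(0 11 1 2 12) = (0 8 3 11 1 9 2 12) = [8, 9, 12, 11, 4, 5, 6, 7, 3, 2, 10, 1, 0]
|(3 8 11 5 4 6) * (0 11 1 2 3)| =|(0 11 5 4 6)(1 2 3 8)| =20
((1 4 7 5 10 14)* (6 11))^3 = (1 5)(4 10)(6 11)(7 14) = [0, 5, 2, 3, 10, 1, 11, 14, 8, 9, 4, 6, 12, 13, 7]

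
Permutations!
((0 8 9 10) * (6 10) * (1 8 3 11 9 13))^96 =(13) =[0, 1, 2, 3, 4, 5, 6, 7, 8, 9, 10, 11, 12, 13]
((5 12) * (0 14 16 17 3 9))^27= [17, 1, 2, 14, 4, 12, 6, 7, 8, 16, 10, 11, 5, 13, 3, 15, 9, 0]= (0 17)(3 14)(5 12)(9 16)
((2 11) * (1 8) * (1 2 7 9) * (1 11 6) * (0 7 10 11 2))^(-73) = (0 6 7 1 9 8 2)(10 11) = [6, 9, 0, 3, 4, 5, 7, 1, 2, 8, 11, 10]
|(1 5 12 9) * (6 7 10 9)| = 7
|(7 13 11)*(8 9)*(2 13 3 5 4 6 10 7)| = |(2 13 11)(3 5 4 6 10 7)(8 9)| = 6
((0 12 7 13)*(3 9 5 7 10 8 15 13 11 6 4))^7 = (0 12 10 8 15 13) = [12, 1, 2, 3, 4, 5, 6, 7, 15, 9, 8, 11, 10, 0, 14, 13]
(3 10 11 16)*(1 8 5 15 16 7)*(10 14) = (1 8 5 15 16 3 14 10 11 7) = [0, 8, 2, 14, 4, 15, 6, 1, 5, 9, 11, 7, 12, 13, 10, 16, 3]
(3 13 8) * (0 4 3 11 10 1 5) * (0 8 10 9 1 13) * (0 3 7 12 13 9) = (0 4 7 12 13 10 9 1 5 8 11) = [4, 5, 2, 3, 7, 8, 6, 12, 11, 1, 9, 0, 13, 10]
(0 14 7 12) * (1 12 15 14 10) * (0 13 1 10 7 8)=[7, 12, 2, 3, 4, 5, 6, 15, 0, 9, 10, 11, 13, 1, 8, 14]=(0 7 15 14 8)(1 12 13)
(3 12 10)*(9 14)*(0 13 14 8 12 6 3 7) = [13, 1, 2, 6, 4, 5, 3, 0, 12, 8, 7, 11, 10, 14, 9] = (0 13 14 9 8 12 10 7)(3 6)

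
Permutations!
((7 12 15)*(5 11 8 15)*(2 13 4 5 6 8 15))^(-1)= (2 8 6 12 7 15 11 5 4 13)= [0, 1, 8, 3, 13, 4, 12, 15, 6, 9, 10, 5, 7, 2, 14, 11]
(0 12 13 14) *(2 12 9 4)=[9, 1, 12, 3, 2, 5, 6, 7, 8, 4, 10, 11, 13, 14, 0]=(0 9 4 2 12 13 14)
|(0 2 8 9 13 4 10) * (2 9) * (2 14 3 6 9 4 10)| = |(0 4 2 8 14 3 6 9 13 10)| = 10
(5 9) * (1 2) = (1 2)(5 9) = [0, 2, 1, 3, 4, 9, 6, 7, 8, 5]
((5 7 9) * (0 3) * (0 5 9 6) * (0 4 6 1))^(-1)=(9)(0 1 7 5 3)(4 6)=[1, 7, 2, 0, 6, 3, 4, 5, 8, 9]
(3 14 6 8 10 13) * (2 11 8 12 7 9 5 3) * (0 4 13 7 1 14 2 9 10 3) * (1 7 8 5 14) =(0 4 13 9 14 6 12 7 10 8 3 2 11 5) =[4, 1, 11, 2, 13, 0, 12, 10, 3, 14, 8, 5, 7, 9, 6]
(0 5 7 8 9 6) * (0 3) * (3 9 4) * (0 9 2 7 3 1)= [5, 0, 7, 9, 1, 3, 2, 8, 4, 6]= (0 5 3 9 6 2 7 8 4 1)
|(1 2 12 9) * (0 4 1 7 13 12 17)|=|(0 4 1 2 17)(7 13 12 9)|=20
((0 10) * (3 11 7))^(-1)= (0 10)(3 7 11)= [10, 1, 2, 7, 4, 5, 6, 11, 8, 9, 0, 3]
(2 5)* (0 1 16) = [1, 16, 5, 3, 4, 2, 6, 7, 8, 9, 10, 11, 12, 13, 14, 15, 0] = (0 1 16)(2 5)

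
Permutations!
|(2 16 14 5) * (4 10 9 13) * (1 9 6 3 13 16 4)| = 11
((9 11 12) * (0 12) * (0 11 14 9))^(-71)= (0 12)(9 14)= [12, 1, 2, 3, 4, 5, 6, 7, 8, 14, 10, 11, 0, 13, 9]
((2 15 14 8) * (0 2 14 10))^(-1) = (0 10 15 2)(8 14) = [10, 1, 0, 3, 4, 5, 6, 7, 14, 9, 15, 11, 12, 13, 8, 2]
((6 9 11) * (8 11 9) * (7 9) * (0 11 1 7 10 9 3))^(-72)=(0 7 8 11 3 1 6)=[7, 6, 2, 1, 4, 5, 0, 8, 11, 9, 10, 3]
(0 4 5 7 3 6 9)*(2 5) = [4, 1, 5, 6, 2, 7, 9, 3, 8, 0] = (0 4 2 5 7 3 6 9)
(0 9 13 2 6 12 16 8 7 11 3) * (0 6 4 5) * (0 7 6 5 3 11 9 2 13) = (0 2 4 3 5 7 9)(6 12 16 8) = [2, 1, 4, 5, 3, 7, 12, 9, 6, 0, 10, 11, 16, 13, 14, 15, 8]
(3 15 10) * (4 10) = (3 15 4 10) = [0, 1, 2, 15, 10, 5, 6, 7, 8, 9, 3, 11, 12, 13, 14, 4]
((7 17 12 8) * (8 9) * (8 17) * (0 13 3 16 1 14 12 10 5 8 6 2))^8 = (0 17 13 10 3 5 16 8 1 7 14 6 12 2 9) = [17, 7, 9, 5, 4, 16, 12, 14, 1, 0, 3, 11, 2, 10, 6, 15, 8, 13]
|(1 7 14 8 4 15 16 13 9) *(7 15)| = 20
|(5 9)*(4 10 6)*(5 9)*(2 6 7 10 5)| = |(2 6 4 5)(7 10)| = 4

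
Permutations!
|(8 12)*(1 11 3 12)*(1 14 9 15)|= 8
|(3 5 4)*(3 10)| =|(3 5 4 10)| =4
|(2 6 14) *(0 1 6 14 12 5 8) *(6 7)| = 14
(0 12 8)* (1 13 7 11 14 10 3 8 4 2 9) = [12, 13, 9, 8, 2, 5, 6, 11, 0, 1, 3, 14, 4, 7, 10] = (0 12 4 2 9 1 13 7 11 14 10 3 8)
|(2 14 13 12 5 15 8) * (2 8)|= 6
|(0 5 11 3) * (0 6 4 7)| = 7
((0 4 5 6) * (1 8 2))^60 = [0, 1, 2, 3, 4, 5, 6, 7, 8] = (8)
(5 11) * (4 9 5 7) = (4 9 5 11 7) = [0, 1, 2, 3, 9, 11, 6, 4, 8, 5, 10, 7]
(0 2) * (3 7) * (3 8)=(0 2)(3 7 8)=[2, 1, 0, 7, 4, 5, 6, 8, 3]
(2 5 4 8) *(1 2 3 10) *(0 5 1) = (0 5 4 8 3 10)(1 2) = [5, 2, 1, 10, 8, 4, 6, 7, 3, 9, 0]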